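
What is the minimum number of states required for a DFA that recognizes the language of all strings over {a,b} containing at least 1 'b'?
By Myhill–Nerode, count the distinguishable equivalence classes: 2 classes — having seen 0, or ≥1 copies of 'b'; any two classes i < j (j ≤ 1) are distinguished by the string b^(1−j), which takes class j to 1 copy (accepted) but leaves class i below 1 (rejected).
2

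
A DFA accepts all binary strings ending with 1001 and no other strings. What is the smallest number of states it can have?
By Myhill–Nerode, count the distinguishable equivalence classes: 5 classes — one per longest suffix of the input that is a prefix of '1001' (lengths 0 through 4); only the length-4 class is accepting.
5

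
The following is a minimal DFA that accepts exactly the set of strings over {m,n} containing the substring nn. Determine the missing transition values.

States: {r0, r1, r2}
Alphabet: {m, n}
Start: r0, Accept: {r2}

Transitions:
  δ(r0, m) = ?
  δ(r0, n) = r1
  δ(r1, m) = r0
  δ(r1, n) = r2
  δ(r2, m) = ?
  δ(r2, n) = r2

From the language and accept set, identify what each state tracks — r0: no progress toward nn; r1: one trailing n; r2: substring nn seen.
Each missing δ(q, a) is the state matching the new tracked value after reading a.
δ(r0, m) = r0; δ(r2, m) = r2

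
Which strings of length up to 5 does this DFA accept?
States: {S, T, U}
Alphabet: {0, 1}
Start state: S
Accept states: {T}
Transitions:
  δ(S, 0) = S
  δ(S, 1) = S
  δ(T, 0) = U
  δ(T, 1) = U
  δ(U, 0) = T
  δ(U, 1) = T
None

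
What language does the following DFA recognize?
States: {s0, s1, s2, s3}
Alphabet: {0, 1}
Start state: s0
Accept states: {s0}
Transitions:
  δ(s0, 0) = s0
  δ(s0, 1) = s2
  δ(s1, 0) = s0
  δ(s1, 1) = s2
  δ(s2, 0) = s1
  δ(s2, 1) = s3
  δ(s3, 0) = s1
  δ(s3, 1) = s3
Testing a few strings:
  '000' → accept
  '1011' → reject
  '11' → reject
  '111' → reject
State roles: s0=value ≡ 0 (mod 4); s1=value ≡ 2 (mod 4); s2=value ≡ 1 (mod 4); s3=value ≡ 3 (mod 4)
All binary strings representing a multiple of 4 (read in base 2; leading zeros allowed and ε counts as 0)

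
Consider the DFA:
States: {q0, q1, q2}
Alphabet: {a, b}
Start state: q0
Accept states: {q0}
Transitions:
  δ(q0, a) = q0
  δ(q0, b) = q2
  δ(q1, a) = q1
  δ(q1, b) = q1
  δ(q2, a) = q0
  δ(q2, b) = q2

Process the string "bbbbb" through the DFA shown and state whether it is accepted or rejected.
Processing string "bbbbb":
  q0 --b--> q2
  q2 --b--> q2
  q2 --b--> q2
  q2 --b--> q2
  q2 --b--> q2
Final state: q2
Accept states: {q0}
No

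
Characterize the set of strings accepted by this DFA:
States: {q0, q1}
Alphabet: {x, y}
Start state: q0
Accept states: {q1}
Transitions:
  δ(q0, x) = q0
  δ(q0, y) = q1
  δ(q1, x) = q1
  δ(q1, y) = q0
Testing a few strings:
  'y' → accept
  'yyx' → reject
  'xxy' → accept
  'x' → reject
State roles: q0=even number of y's so far; q1=odd number of y's so far
All strings over {x,y} with an odd number of y's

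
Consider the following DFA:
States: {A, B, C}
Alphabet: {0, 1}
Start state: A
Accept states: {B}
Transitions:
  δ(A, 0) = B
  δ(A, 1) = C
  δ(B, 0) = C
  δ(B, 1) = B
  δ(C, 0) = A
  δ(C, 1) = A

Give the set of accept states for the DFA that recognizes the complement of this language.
Complement accept states = All states \ Original accept states
= {A, B, C} \ {B}
{A, C}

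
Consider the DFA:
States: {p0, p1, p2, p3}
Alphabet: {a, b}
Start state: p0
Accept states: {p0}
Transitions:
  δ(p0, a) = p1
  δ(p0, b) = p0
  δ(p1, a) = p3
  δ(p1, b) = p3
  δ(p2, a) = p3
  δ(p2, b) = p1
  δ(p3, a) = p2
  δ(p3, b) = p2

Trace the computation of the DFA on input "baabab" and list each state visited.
read 'b': p0 → p0
  read 'a': p0 → p1
  read 'a': p1 → p3
  read 'b': p3 → p2
  read 'a': p2 → p3
  read 'b': p3 → p2
p0 -> p0 -> p1 -> p3 -> p2 -> p3 -> p2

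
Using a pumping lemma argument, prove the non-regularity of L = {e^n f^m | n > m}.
Assume L is regular with pumping length p. Idea: pumping down the e-block drops the e-count to at most the f-count.
Choose s = e^(p+1) f^p ∈ L (|s| = 2p+1 ≥ p). By the pumping lemma, s = xyz with |xy| ≤ p, |y| > 0, so y = e^k with k ≥ 1. Take i = 0: xz = e^(p+1−k) f^p. Since k ≥ 1, p+1−k ≤ p, so the number of e's is no longer strictly greater than the number of f's, hence xz ∉ L.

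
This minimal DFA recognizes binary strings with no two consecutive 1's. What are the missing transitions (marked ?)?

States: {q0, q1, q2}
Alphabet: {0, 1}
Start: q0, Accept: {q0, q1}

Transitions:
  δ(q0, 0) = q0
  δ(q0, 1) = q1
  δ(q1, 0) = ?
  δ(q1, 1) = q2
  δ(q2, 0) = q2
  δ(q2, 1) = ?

From the language and accept set, identify what each state tracks — q0: last symbol not 1 (ok); q1: last symbol 1 (ok); q2: saw 11 (dead).
Each missing δ(q, a) is the state matching the new tracked value after reading a.
δ(q1, 0) = q0; δ(q2, 1) = q2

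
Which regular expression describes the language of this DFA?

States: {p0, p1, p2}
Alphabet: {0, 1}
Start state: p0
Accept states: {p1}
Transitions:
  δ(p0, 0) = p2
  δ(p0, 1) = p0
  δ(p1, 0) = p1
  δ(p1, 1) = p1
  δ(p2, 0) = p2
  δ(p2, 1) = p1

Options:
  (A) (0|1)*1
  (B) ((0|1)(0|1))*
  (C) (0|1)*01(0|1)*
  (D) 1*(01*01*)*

Check each option against the DFA on short strings; one disagreement eliminates an option:
  (A) (0|1)*1: on '1' the DFA goes p0 → p0 and rejects (p0 ∉ Accept), but the regex matches it → eliminate
  (B) ((0|1)(0|1))*: on ε the DFA stays in p0 and rejects (p0 ∉ Accept), but the regex matches it → eliminate
  (C) (0|1)*01(0|1)*: agrees with the DFA on every string of length ≤ 6
  (D) 1*(01*01*)*: on ε the DFA stays in p0 and rejects (p0 ∉ Accept), but the regex matches it → eliminate
Only (C) is consistent with the DFA.
(C) (0|1)*01(0|1)*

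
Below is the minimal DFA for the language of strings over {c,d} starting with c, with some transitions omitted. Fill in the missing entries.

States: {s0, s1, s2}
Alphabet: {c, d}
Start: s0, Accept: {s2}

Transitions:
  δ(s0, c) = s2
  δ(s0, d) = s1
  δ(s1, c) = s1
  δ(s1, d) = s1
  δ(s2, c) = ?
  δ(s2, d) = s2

From the language and accept set, identify what each state tracks — s0: no input read; s1: started with d (dead); s2: started with c.
Each missing δ(q, a) is the state matching the new tracked value after reading a.
δ(s2, c) = s2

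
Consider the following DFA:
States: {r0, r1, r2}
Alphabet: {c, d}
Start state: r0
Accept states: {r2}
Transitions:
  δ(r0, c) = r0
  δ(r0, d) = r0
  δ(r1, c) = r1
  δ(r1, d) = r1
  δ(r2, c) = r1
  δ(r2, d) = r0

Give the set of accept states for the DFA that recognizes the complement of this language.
Complement accept states = All states \ Original accept states
= {r0, r1, r2} \ {r2}
{r0, r1}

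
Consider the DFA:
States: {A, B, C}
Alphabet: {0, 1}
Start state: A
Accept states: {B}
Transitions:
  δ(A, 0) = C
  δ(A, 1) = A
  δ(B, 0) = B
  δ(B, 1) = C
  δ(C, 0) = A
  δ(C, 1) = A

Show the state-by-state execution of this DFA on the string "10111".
read '1': A → A
  read '0': A → C
  read '1': C → A
  read '1': A → A
  read '1': A → A
A -> A -> C -> A -> A -> A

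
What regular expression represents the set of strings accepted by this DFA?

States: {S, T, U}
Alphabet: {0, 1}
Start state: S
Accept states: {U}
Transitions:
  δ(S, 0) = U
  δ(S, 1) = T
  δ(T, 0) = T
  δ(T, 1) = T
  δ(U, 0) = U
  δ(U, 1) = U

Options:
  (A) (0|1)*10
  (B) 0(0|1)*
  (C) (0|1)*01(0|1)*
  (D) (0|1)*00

Check each option against the DFA on short strings; one disagreement eliminates an option:
  (A) (0|1)*10: on '0' the DFA goes S → U and accepts (U ∈ Accept), but the regex does not match it → eliminate
  (B) 0(0|1)*: agrees with the DFA on every string of length ≤ 6
  (C) (0|1)*01(0|1)*: on '0' the DFA goes S → U and accepts (U ∈ Accept), but the regex does not match it → eliminate
  (D) (0|1)*00: on '0' the DFA goes S → U and accepts (U ∈ Accept), but the regex does not match it → eliminate
Only (B) is consistent with the DFA.
(B) 0(0|1)*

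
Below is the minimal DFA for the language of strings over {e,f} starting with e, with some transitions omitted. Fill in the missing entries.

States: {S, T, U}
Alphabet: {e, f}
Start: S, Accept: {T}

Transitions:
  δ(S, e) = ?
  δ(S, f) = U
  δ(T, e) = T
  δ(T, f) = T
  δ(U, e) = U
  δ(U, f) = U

From the language and accept set, identify what each state tracks — S: no input read; T: started with e; U: started with f (dead).
Each missing δ(q, a) is the state matching the new tracked value after reading a.
δ(S, e) = T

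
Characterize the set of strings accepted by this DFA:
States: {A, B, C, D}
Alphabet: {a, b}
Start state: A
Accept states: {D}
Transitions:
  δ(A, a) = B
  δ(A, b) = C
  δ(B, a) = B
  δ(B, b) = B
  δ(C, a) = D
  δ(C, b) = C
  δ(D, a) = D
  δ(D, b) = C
Testing a few strings:
  'ba' → accept
  'baab' → reject
  'aab' → reject
  'ab' → reject
State roles: A=no input read; B=started with a (dead); C=started with b, last symbol b; D=started with b, last symbol a
All strings over {a,b} that start with b and end with a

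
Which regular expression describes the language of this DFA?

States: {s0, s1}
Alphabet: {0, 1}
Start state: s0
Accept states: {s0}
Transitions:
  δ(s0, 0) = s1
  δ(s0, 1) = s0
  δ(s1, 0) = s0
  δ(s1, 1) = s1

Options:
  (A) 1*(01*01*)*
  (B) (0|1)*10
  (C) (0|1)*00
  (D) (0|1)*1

Check each option against the DFA on short strings; one disagreement eliminates an option:
  (A) 1*(01*01*)*: agrees with the DFA on every string of length ≤ 6
  (B) (0|1)*10: on ε the DFA stays in s0 and accepts (s0 ∈ Accept), but the regex does not match it → eliminate
  (C) (0|1)*00: on ε the DFA stays in s0 and accepts (s0 ∈ Accept), but the regex does not match it → eliminate
  (D) (0|1)*1: on ε the DFA stays in s0 and accepts (s0 ∈ Accept), but the regex does not match it → eliminate
Only (A) is consistent with the DFA.
(A) 1*(01*01*)*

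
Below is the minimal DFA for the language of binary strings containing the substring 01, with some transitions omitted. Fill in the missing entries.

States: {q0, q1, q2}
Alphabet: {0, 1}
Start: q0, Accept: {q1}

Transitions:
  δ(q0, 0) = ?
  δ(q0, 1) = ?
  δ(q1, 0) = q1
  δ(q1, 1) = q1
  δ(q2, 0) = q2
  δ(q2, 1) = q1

From the language and accept set, identify what each state tracks — q0: no 0 seen yet; q1: substring 01 seen; q2: seen a 0, waiting for 1.
Each missing δ(q, a) is the state matching the new tracked value after reading a.
δ(q0, 0) = q2; δ(q0, 1) = q0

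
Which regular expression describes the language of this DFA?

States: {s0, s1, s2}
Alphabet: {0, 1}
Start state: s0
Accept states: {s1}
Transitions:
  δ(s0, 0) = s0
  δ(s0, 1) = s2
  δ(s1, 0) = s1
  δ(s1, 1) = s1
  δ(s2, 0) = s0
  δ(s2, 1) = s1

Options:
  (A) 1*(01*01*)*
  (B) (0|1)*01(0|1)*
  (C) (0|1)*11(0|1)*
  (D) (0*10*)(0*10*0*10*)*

Check each option against the DFA on short strings; one disagreement eliminates an option:
  (A) 1*(01*01*)*: on ε the DFA stays in s0 and rejects (s0 ∉ Accept), but the regex matches it → eliminate
  (B) (0|1)*01(0|1)*: on '01' the DFA goes s0 → s0 → s2 and rejects (s2 ∉ Accept), but the regex matches it → eliminate
  (C) (0|1)*11(0|1)*: agrees with the DFA on every string of length ≤ 6
  (D) (0*10*)(0*10*0*10*)*: on '1' the DFA goes s0 → s2 and rejects (s2 ∉ Accept), but the regex matches it → eliminate
Only (C) is consistent with the DFA.
(C) (0|1)*11(0|1)*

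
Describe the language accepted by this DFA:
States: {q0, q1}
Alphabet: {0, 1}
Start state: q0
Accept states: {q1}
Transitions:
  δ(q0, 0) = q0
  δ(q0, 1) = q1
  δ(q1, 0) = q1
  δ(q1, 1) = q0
Testing a few strings:
  '01' → accept
  '11' → reject
  '10' → accept
  '0' → reject
State roles: q0=even number of 1's so far; q1=odd number of 1's so far
All binary strings with an odd number of 1's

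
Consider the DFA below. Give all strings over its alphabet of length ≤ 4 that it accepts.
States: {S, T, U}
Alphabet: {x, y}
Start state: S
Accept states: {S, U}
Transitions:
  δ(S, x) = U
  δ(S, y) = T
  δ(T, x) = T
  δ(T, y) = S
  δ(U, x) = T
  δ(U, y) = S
ε, x, xy, yy, xxy, xyx, yxy, yyx, xxxy, xxyx, xyxy, xyyy, yxxy, yxyx, yyxy, yyyy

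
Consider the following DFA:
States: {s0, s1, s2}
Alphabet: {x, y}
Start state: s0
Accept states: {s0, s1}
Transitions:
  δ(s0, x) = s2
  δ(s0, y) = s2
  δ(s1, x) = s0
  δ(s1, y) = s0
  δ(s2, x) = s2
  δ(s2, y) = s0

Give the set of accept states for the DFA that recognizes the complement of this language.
Complement accept states = All states \ Original accept states
= {s0, s1, s2} \ {s0, s1}
{s2}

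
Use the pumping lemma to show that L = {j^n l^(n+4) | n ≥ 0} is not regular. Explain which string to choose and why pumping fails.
Assume L is regular with pumping length p. Idea: pumping the j-block breaks the fixed offset of 4.
Choose s = j^p l^(p+4) ∈ L. By the pumping lemma, s = xyz with |xy| ≤ p, |y| > 0, so y = j^k with k ≥ 1. Then xy²z = j^(p+k) l^(p+4). For this to be in L we would need p+4 = (p+k)+4, i.e. k = 0, contradicting k ≥ 1. So xy²z ∉ L.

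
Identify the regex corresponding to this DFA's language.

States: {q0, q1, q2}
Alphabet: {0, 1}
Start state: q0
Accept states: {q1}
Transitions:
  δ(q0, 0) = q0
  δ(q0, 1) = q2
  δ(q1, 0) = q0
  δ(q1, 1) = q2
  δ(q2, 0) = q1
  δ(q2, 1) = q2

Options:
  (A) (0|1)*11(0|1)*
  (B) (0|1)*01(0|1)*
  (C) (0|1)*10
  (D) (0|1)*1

Check each option against the DFA on short strings; one disagreement eliminates an option:
  (A) (0|1)*11(0|1)*: on '10' the DFA goes q0 → q2 → q1 and accepts (q1 ∈ Accept), but the regex does not match it → eliminate
  (B) (0|1)*01(0|1)*: on '01' the DFA goes q0 → q0 → q2 and rejects (q2 ∉ Accept), but the regex matches it → eliminate
  (C) (0|1)*10: agrees with the DFA on every string of length ≤ 6
  (D) (0|1)*1: on '1' the DFA goes q0 → q2 and rejects (q2 ∉ Accept), but the regex matches it → eliminate
Only (C) is consistent with the DFA.
(C) (0|1)*10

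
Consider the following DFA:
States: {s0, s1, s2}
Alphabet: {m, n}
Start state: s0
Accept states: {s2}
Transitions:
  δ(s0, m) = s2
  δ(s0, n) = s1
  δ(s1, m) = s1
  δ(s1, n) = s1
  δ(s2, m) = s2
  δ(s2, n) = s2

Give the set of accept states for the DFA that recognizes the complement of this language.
Complement accept states = All states \ Original accept states
= {s0, s1, s2} \ {s2}
{s0, s1}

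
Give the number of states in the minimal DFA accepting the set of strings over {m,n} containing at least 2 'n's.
By Myhill–Nerode, count the distinguishable equivalence classes: 3 classes — having seen 0, 1, or ≥2 copies of 'n'; any two classes i < j (j ≤ 2) are distinguished by the string n^(2−j), which takes class j to 2 copies (accepted) but leaves class i below 2 (rejected).
3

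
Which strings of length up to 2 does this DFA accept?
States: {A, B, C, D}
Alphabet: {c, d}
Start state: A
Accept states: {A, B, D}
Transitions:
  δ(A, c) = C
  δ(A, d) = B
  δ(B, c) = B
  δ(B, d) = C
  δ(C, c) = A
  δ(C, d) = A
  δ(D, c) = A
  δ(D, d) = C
ε, d, cc, cd, dc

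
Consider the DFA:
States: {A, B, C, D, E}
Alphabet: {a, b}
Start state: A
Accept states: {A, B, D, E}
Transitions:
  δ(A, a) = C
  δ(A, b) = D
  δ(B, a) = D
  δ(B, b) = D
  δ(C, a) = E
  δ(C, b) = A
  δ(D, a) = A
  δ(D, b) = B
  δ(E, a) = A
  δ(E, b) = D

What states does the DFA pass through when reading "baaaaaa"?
read 'b': A → D
  read 'a': D → A
  read 'a': A → C
  read 'a': C → E
  read 'a': E → A
  read 'a': A → C
  read 'a': C → E
A -> D -> A -> C -> E -> A -> C -> E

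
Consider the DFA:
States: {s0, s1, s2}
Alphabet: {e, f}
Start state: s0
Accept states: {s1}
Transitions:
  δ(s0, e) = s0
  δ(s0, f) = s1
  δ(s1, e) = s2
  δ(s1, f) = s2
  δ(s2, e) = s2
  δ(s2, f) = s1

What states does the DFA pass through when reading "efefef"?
read 'e': s0 → s0
  read 'f': s0 → s1
  read 'e': s1 → s2
  read 'f': s2 → s1
  read 'e': s1 → s2
  read 'f': s2 → s1
s0 -> s0 -> s1 -> s2 -> s1 -> s2 -> s1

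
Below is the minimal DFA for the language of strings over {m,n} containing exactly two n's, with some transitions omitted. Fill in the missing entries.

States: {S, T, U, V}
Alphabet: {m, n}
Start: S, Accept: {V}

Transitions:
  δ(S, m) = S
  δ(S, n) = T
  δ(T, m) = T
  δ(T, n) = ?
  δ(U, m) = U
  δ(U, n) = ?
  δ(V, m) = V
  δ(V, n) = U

From the language and accept set, identify what each state tracks — S: zero n's; T: one n; U: ≥ three n's (dead); V: two n's.
Each missing δ(q, a) is the state matching the new tracked value after reading a.
δ(T, n) = V; δ(U, n) = U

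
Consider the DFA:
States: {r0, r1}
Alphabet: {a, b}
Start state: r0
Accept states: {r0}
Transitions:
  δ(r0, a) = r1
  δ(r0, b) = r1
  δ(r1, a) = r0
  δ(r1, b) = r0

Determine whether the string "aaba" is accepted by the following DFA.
Processing string "aaba":
  r0 --a--> r1
  r1 --a--> r0
  r0 --b--> r1
  r1 --a--> r0
Final state: r0
Accept states: {r0}
Yes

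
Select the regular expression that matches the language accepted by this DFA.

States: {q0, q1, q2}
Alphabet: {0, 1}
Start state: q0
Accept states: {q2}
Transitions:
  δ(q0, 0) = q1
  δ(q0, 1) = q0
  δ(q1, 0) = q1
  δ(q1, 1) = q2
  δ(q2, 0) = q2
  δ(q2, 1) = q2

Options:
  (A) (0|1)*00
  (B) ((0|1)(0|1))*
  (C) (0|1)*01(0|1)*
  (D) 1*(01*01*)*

Check each option against the DFA on short strings; one disagreement eliminates an option:
  (A) (0|1)*00: on '00' the DFA goes q0 → q1 → q1 and rejects (q1 ∉ Accept), but the regex matches it → eliminate
  (B) ((0|1)(0|1))*: on ε the DFA stays in q0 and rejects (q0 ∉ Accept), but the regex matches it → eliminate
  (C) (0|1)*01(0|1)*: agrees with the DFA on every string of length ≤ 6
  (D) 1*(01*01*)*: on ε the DFA stays in q0 and rejects (q0 ∉ Accept), but the regex matches it → eliminate
Only (C) is consistent with the DFA.
(C) (0|1)*01(0|1)*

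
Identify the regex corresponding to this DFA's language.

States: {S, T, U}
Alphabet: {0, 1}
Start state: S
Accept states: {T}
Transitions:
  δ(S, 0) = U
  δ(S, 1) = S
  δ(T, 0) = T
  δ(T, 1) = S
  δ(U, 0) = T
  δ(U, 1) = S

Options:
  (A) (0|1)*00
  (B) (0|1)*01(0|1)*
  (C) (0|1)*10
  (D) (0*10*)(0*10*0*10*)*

Check each option against the DFA on short strings; one disagreement eliminates an option:
  (A) (0|1)*00: agrees with the DFA on every string of length ≤ 6
  (B) (0|1)*01(0|1)*: on '00' the DFA goes S → U → T and accepts (T ∈ Accept), but the regex does not match it → eliminate
  (C) (0|1)*10: on '00' the DFA goes S → U → T and accepts (T ∈ Accept), but the regex does not match it → eliminate
  (D) (0*10*)(0*10*0*10*)*: on '1' the DFA goes S → S and rejects (S ∉ Accept), but the regex matches it → eliminate
Only (A) is consistent with the DFA.
(A) (0|1)*00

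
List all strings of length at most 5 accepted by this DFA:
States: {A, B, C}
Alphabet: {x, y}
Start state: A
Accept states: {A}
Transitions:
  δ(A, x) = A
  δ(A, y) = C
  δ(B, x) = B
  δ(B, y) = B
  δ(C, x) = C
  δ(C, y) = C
ε, x, xx, xxx, xxxx, xxxxx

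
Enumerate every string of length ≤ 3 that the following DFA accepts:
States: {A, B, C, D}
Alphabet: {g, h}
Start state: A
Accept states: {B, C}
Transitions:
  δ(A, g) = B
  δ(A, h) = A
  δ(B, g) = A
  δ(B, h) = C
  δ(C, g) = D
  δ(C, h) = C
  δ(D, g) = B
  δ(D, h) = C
g, gh, hg, ggg, ghh, hgh, hhg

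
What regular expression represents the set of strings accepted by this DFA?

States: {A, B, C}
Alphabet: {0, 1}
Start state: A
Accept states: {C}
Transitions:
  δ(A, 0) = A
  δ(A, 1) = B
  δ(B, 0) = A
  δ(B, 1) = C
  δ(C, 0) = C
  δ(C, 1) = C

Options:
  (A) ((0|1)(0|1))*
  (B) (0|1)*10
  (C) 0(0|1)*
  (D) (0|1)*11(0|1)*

Check each option against the DFA on short strings; one disagreement eliminates an option:
  (A) ((0|1)(0|1))*: on ε the DFA stays in A and rejects (A ∉ Accept), but the regex matches it → eliminate
  (B) (0|1)*10: on '10' the DFA goes A → B → A and rejects (A ∉ Accept), but the regex matches it → eliminate
  (C) 0(0|1)*: on '0' the DFA goes A → A and rejects (A ∉ Accept), but the regex matches it → eliminate
  (D) (0|1)*11(0|1)*: agrees with the DFA on every string of length ≤ 6
Only (D) is consistent with the DFA.
(D) (0|1)*11(0|1)*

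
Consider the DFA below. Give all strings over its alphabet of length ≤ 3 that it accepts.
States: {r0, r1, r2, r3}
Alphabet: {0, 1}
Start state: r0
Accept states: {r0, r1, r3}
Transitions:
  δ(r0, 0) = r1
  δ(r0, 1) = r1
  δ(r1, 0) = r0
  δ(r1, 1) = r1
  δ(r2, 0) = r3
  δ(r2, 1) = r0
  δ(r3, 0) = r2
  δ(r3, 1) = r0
ε, 0, 1, 00, 01, 10, 11, 000, 001, 010, 011, 100, 101, 110, 111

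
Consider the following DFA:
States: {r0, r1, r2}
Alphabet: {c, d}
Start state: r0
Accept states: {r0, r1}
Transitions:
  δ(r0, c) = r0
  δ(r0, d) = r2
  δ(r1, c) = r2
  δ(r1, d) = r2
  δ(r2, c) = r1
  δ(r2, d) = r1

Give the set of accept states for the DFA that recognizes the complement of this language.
Complement accept states = All states \ Original accept states
= {r0, r1, r2} \ {r0, r1}
{r2}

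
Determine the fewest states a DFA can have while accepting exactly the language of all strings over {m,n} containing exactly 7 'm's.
By Myhill–Nerode, count the distinguishable equivalence classes: 9 classes — having seen 0, 1, …, 7, or >7 copies of 'm'; the count-7 class is the only accepting one and >7 is dead.
9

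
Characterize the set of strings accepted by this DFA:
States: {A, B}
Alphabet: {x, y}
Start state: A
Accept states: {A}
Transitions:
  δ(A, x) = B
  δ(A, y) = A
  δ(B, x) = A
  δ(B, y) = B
Testing a few strings:
  'xyx' → accept
  'y' → accept
  'yx' → reject
  'yy' → accept
State roles: A=even number of x's so far; B=odd number of x's so far
All strings over {x,y} with an even number of x's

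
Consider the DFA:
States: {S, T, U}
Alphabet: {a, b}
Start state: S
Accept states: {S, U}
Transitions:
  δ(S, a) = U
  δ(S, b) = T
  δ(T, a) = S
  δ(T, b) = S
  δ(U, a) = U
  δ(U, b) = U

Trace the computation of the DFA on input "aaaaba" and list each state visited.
read 'a': S → U
  read 'a': U → U
  read 'a': U → U
  read 'a': U → U
  read 'b': U → U
  read 'a': U → U
S -> U -> U -> U -> U -> U -> U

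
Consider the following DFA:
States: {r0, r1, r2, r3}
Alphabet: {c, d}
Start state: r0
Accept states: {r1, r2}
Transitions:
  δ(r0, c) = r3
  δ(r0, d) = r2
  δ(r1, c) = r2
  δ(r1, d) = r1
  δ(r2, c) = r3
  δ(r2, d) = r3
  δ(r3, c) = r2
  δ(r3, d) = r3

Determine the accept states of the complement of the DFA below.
Complement accept states = All states \ Original accept states
= {r0, r1, r2, r3} \ {r1, r2}
{r0, r3}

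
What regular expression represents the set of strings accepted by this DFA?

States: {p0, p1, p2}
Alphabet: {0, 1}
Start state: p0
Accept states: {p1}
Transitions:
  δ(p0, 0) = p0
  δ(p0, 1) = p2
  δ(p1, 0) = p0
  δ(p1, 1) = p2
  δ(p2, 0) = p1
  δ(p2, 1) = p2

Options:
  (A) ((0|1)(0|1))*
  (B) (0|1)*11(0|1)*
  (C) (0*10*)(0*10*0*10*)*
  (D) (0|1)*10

Check each option against the DFA on short strings; one disagreement eliminates an option:
  (A) ((0|1)(0|1))*: on ε the DFA stays in p0 and rejects (p0 ∉ Accept), but the regex matches it → eliminate
  (B) (0|1)*11(0|1)*: on '10' the DFA goes p0 → p2 → p1 and accepts (p1 ∈ Accept), but the regex does not match it → eliminate
  (C) (0*10*)(0*10*0*10*)*: on '1' the DFA goes p0 → p2 and rejects (p2 ∉ Accept), but the regex matches it → eliminate
  (D) (0|1)*10: agrees with the DFA on every string of length ≤ 6
Only (D) is consistent with the DFA.
(D) (0|1)*10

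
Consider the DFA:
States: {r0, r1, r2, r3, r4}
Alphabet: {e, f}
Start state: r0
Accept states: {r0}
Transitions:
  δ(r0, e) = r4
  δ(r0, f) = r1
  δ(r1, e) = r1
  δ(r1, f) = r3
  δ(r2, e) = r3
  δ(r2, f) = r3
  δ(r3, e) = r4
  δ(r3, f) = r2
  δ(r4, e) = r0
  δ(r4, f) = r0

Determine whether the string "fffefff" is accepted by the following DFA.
Processing string "fffefff":
  r0 --f--> r1
  r1 --f--> r3
  r3 --f--> r2
  r2 --e--> r3
  r3 --f--> r2
  r2 --f--> r3
  r3 --f--> r2
Final state: r2
Accept states: {r0}
No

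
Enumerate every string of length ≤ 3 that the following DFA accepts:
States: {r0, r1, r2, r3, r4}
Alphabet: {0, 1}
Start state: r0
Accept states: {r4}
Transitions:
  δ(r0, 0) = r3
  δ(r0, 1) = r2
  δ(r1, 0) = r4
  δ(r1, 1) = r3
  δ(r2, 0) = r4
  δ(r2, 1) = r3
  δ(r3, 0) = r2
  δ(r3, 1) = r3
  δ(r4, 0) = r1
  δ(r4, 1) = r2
10, 000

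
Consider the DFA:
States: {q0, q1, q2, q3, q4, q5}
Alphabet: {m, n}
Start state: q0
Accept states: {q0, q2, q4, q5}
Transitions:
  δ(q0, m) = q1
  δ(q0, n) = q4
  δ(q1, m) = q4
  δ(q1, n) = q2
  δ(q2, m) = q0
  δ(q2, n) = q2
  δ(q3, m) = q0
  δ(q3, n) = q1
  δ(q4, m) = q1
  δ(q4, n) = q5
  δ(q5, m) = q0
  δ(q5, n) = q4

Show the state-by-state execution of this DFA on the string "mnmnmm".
read 'm': q0 → q1
  read 'n': q1 → q2
  read 'm': q2 → q0
  read 'n': q0 → q4
  read 'm': q4 → q1
  read 'm': q1 → q4
q0 -> q1 -> q2 -> q0 -> q4 -> q1 -> q4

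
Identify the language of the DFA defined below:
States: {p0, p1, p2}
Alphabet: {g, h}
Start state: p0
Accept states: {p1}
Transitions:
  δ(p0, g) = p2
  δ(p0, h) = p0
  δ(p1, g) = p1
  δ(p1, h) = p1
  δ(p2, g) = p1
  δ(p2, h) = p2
Testing a few strings:
  'g' → reject
  'hhh' → reject
  'ggg' → accept
  'hhg' → reject
State roles: p0=zero g's seen; p1=≥ two g's seen; p2=one g seen
All strings over {g,h} containing at least two g's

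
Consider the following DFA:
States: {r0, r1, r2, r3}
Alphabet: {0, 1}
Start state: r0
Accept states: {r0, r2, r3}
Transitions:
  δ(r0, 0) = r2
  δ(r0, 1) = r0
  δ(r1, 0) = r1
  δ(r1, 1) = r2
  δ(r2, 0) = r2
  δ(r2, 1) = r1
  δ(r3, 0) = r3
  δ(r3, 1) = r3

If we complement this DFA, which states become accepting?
Complement accept states = All states \ Original accept states
= {r0, r1, r2, r3} \ {r0, r2, r3}
{r1}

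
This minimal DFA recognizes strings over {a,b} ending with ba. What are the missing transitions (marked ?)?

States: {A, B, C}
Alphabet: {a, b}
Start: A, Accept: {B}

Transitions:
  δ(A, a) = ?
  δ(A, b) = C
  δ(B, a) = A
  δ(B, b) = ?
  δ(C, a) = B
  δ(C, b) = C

From the language and accept set, identify what each state tracks — A: no suffix match; B: suffix is ba; C: one trailing b.
Each missing δ(q, a) is the state matching the new tracked value after reading a.
δ(A, a) = A; δ(B, b) = C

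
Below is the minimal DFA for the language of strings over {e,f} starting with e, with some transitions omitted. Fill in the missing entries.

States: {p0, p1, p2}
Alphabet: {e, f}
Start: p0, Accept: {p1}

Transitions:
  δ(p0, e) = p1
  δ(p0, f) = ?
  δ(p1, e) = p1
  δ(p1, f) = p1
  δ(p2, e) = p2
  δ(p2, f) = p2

From the language and accept set, identify what each state tracks — p0: no input read; p1: started with e; p2: started with f (dead).
Each missing δ(q, a) is the state matching the new tracked value after reading a.
δ(p0, f) = p2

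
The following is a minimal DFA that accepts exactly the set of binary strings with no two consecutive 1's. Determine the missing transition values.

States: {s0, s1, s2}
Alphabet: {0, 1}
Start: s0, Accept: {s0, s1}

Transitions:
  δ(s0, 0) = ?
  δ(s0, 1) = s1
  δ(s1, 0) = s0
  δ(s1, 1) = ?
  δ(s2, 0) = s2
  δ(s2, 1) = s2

From the language and accept set, identify what each state tracks — s0: last symbol not 1 (ok); s1: last symbol 1 (ok); s2: saw 11 (dead).
Each missing δ(q, a) is the state matching the new tracked value after reading a.
δ(s0, 0) = s0; δ(s1, 1) = s2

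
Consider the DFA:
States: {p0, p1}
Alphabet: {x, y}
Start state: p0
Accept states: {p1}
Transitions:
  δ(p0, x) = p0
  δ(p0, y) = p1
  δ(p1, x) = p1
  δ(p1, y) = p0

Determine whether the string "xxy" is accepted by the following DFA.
Processing string "xxy":
  p0 --x--> p0
  p0 --x--> p0
  p0 --y--> p1
Final state: p1
Accept states: {p1}
Yes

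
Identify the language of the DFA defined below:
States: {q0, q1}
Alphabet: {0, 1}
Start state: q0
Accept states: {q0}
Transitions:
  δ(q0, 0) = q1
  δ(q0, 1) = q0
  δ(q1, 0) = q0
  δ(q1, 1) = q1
Testing a few strings:
  '01' → reject
  '11' → accept
  '0' → reject
  '110' → reject
State roles: q0=even number of 0's so far; q1=odd number of 0's so far
All binary strings with an even number of 0's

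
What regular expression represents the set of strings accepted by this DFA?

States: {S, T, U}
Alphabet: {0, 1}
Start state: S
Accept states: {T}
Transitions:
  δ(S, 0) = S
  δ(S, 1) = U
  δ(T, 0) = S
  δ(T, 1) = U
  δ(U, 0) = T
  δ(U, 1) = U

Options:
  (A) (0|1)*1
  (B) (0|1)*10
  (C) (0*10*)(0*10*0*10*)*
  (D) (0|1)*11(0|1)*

Check each option against the DFA on short strings; one disagreement eliminates an option:
  (A) (0|1)*1: on '1' the DFA goes S → U and rejects (U ∉ Accept), but the regex matches it → eliminate
  (B) (0|1)*10: agrees with the DFA on every string of length ≤ 6
  (C) (0*10*)(0*10*0*10*)*: on '1' the DFA goes S → U and rejects (U ∉ Accept), but the regex matches it → eliminate
  (D) (0|1)*11(0|1)*: on '10' the DFA goes S → U → T and accepts (T ∈ Accept), but the regex does not match it → eliminate
Only (B) is consistent with the DFA.
(B) (0|1)*10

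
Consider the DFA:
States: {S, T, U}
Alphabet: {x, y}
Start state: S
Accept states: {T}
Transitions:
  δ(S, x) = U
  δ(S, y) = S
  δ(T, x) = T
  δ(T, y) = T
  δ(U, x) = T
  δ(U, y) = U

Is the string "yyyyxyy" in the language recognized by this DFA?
Processing string "yyyyxyy":
  S --y--> S
  S --y--> S
  S --y--> S
  S --y--> S
  S --x--> U
  U --y--> U
  U --y--> U
Final state: U
Accept states: {T}
No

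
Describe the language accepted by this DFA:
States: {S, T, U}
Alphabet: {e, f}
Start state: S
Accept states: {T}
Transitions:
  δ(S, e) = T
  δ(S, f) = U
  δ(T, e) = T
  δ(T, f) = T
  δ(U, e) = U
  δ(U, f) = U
Testing a few strings:
  'fee' → reject
  'fff' → reject
  'ffe' → reject
  'eff' → accept
State roles: S=no input read; T=started with e; U=started with f (dead)
All strings over {e,f} starting with e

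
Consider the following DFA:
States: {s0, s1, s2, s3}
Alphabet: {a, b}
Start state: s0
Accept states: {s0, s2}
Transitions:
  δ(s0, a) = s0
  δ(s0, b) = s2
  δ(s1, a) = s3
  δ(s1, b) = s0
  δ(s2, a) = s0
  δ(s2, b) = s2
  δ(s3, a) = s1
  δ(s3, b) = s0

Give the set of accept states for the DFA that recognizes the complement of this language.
Complement accept states = All states \ Original accept states
= {s0, s1, s2, s3} \ {s0, s2}
{s1, s3}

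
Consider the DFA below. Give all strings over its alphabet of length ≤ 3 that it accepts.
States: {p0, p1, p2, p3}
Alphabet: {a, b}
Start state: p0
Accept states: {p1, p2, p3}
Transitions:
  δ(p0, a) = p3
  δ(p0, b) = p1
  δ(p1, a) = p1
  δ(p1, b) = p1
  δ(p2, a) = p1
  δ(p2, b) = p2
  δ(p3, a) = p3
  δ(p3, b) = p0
a, b, aa, ba, bb, aaa, aba, abb, baa, bab, bba, bbb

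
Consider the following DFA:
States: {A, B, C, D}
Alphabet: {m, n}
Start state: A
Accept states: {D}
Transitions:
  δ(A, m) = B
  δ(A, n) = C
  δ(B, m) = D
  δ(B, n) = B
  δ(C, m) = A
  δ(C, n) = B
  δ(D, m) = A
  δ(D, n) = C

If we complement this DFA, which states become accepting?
Complement accept states = All states \ Original accept states
= {A, B, C, D} \ {D}
{A, B, C}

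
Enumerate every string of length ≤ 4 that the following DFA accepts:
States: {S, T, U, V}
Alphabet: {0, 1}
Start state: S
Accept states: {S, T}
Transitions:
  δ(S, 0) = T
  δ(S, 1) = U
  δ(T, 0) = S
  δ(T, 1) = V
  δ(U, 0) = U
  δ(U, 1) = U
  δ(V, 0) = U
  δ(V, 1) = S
ε, 0, 00, 000, 011, 0000, 0110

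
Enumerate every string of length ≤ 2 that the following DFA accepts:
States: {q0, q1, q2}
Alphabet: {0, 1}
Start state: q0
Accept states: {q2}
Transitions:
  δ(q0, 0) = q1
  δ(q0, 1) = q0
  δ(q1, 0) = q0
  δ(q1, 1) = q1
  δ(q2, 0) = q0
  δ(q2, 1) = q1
None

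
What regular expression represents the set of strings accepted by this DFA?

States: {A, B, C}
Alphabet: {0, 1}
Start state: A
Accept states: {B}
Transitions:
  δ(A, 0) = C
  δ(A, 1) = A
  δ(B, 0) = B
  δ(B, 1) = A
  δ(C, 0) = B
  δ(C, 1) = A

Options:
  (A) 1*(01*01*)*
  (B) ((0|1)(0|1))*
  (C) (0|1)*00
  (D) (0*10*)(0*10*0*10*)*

Check each option against the DFA on short strings; one disagreement eliminates an option:
  (A) 1*(01*01*)*: on ε the DFA stays in A and rejects (A ∉ Accept), but the regex matches it → eliminate
  (B) ((0|1)(0|1))*: on ε the DFA stays in A and rejects (A ∉ Accept), but the regex matches it → eliminate
  (C) (0|1)*00: agrees with the DFA on every string of length ≤ 6
  (D) (0*10*)(0*10*0*10*)*: on '1' the DFA goes A → A and rejects (A ∉ Accept), but the regex matches it → eliminate
Only (C) is consistent with the DFA.
(C) (0|1)*00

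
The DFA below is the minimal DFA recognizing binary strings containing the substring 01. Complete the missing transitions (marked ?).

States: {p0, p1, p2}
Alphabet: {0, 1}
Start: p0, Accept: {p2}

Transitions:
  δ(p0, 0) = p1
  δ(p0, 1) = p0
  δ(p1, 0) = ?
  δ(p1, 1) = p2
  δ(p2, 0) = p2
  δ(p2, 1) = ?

From the language and accept set, identify what each state tracks — p0: no 0 seen yet; p1: seen a 0, waiting for 1; p2: substring 01 seen.
Each missing δ(q, a) is the state matching the new tracked value after reading a.
δ(p1, 0) = p1; δ(p2, 1) = p2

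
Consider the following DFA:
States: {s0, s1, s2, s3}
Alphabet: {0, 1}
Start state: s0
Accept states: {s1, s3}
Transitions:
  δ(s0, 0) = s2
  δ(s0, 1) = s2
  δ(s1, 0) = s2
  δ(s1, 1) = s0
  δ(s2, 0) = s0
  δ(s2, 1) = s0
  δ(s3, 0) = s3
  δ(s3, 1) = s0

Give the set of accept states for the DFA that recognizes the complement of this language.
Complement accept states = All states \ Original accept states
= {s0, s1, s2, s3} \ {s1, s3}
{s0, s2}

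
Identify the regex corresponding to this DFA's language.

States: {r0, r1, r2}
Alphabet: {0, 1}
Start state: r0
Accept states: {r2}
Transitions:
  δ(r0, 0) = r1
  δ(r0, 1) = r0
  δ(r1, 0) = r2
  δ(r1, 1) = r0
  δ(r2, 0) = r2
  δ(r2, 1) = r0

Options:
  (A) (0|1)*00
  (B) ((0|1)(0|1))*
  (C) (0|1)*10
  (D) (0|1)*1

Check each option against the DFA on short strings; one disagreement eliminates an option:
  (A) (0|1)*00: agrees with the DFA on every string of length ≤ 6
  (B) ((0|1)(0|1))*: on ε the DFA stays in r0 and rejects (r0 ∉ Accept), but the regex matches it → eliminate
  (C) (0|1)*10: on '00' the DFA goes r0 → r1 → r2 and accepts (r2 ∈ Accept), but the regex does not match it → eliminate
  (D) (0|1)*1: on '1' the DFA goes r0 → r0 and rejects (r0 ∉ Accept), but the regex matches it → eliminate
Only (A) is consistent with the DFA.
(A) (0|1)*00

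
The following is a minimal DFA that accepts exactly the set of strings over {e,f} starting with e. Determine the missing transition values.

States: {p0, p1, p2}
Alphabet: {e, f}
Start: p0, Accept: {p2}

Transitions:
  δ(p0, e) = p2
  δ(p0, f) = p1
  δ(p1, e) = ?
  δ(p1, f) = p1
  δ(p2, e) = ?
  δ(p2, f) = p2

From the language and accept set, identify what each state tracks — p0: no input read; p1: started with f (dead); p2: started with e.
Each missing δ(q, a) is the state matching the new tracked value after reading a.
δ(p1, e) = p1; δ(p2, e) = p2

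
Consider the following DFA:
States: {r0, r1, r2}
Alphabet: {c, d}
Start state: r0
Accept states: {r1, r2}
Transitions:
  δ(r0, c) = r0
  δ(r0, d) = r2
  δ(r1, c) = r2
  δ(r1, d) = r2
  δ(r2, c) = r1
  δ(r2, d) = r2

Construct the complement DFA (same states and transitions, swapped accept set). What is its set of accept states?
Complement accept states = All states \ Original accept states
= {r0, r1, r2} \ {r1, r2}
{r0}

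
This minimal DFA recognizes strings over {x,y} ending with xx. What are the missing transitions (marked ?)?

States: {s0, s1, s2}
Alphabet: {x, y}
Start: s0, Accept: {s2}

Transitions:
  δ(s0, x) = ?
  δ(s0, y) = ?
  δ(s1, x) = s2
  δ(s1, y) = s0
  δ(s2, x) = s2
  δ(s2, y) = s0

From the language and accept set, identify what each state tracks — s0: last symbol not x; s1: one trailing x; s2: two trailing x's.
Each missing δ(q, a) is the state matching the new tracked value after reading a.
δ(s0, x) = s1; δ(s0, y) = s0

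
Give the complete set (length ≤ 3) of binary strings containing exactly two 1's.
11, 011, 101, 110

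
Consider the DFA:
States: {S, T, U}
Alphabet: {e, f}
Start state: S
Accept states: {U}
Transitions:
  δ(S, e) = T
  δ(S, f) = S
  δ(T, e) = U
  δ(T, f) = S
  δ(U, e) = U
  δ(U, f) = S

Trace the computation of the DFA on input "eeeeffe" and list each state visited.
read 'e': S → T
  read 'e': T → U
  read 'e': U → U
  read 'e': U → U
  read 'f': U → S
  read 'f': S → S
  read 'e': S → T
S -> T -> U -> U -> U -> S -> S -> T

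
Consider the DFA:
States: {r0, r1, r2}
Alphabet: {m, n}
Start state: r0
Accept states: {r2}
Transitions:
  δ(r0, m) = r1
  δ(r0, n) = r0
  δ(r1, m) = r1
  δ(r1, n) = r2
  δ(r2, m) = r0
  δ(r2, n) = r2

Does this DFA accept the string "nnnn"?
Processing string "nnnn":
  r0 --n--> r0
  r0 --n--> r0
  r0 --n--> r0
  r0 --n--> r0
Final state: r0
Accept states: {r2}
No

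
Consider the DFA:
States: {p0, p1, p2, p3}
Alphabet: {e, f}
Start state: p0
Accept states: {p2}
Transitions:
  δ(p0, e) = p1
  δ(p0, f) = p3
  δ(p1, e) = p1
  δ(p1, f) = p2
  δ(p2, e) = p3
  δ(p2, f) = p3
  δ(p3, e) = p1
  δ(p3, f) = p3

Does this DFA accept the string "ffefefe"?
Processing string "ffefefe":
  p0 --f--> p3
  p3 --f--> p3
  p3 --e--> p1
  p1 --f--> p2
  p2 --e--> p3
  p3 --f--> p3
  p3 --e--> p1
Final state: p1
Accept states: {p2}
No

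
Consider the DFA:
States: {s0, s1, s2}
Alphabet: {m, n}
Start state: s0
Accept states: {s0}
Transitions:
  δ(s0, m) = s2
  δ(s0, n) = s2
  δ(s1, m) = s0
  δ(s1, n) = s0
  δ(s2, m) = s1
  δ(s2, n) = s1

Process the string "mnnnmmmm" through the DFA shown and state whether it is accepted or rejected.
Processing string "mnnnmmmm":
  s0 --m--> s2
  s2 --n--> s1
  s1 --n--> s0
  s0 --n--> s2
  s2 --m--> s1
  s1 --m--> s0
  s0 --m--> s2
  s2 --m--> s1
Final state: s1
Accept states: {s0}
No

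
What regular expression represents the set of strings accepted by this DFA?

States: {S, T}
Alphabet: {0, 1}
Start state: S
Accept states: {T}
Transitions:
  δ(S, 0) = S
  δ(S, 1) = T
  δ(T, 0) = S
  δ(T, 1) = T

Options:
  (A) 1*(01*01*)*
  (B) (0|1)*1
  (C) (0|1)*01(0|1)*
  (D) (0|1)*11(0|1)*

Check each option against the DFA on short strings; one disagreement eliminates an option:
  (A) 1*(01*01*)*: on ε the DFA stays in S and rejects (S ∉ Accept), but the regex matches it → eliminate
  (B) (0|1)*1: agrees with the DFA on every string of length ≤ 6
  (C) (0|1)*01(0|1)*: on '1' the DFA goes S → T and accepts (T ∈ Accept), but the regex does not match it → eliminate
  (D) (0|1)*11(0|1)*: on '1' the DFA goes S → T and accepts (T ∈ Accept), but the regex does not match it → eliminate
Only (B) is consistent with the DFA.
(B) (0|1)*1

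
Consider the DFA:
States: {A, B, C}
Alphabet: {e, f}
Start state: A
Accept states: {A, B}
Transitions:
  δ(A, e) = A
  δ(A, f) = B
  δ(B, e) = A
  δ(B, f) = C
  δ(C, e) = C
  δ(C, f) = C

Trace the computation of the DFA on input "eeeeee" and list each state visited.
read 'e': A → A
  read 'e': A → A
  read 'e': A → A
  read 'e': A → A
  read 'e': A → A
  read 'e': A → A
A -> A -> A -> A -> A -> A -> A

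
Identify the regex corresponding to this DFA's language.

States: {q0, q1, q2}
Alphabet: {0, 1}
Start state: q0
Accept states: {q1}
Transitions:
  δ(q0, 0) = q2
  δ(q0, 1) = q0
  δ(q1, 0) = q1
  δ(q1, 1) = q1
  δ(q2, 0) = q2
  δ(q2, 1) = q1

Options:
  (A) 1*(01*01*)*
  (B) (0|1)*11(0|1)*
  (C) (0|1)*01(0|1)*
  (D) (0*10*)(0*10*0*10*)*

Check each option against the DFA on short strings; one disagreement eliminates an option:
  (A) 1*(01*01*)*: on ε the DFA stays in q0 and rejects (q0 ∉ Accept), but the regex matches it → eliminate
  (B) (0|1)*11(0|1)*: on '01' the DFA goes q0 → q2 → q1 and accepts (q1 ∈ Accept), but the regex does not match it → eliminate
  (C) (0|1)*01(0|1)*: agrees with the DFA on every string of length ≤ 6
  (D) (0*10*)(0*10*0*10*)*: on '1' the DFA goes q0 → q0 and rejects (q0 ∉ Accept), but the regex matches it → eliminate
Only (C) is consistent with the DFA.
(C) (0|1)*01(0|1)*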